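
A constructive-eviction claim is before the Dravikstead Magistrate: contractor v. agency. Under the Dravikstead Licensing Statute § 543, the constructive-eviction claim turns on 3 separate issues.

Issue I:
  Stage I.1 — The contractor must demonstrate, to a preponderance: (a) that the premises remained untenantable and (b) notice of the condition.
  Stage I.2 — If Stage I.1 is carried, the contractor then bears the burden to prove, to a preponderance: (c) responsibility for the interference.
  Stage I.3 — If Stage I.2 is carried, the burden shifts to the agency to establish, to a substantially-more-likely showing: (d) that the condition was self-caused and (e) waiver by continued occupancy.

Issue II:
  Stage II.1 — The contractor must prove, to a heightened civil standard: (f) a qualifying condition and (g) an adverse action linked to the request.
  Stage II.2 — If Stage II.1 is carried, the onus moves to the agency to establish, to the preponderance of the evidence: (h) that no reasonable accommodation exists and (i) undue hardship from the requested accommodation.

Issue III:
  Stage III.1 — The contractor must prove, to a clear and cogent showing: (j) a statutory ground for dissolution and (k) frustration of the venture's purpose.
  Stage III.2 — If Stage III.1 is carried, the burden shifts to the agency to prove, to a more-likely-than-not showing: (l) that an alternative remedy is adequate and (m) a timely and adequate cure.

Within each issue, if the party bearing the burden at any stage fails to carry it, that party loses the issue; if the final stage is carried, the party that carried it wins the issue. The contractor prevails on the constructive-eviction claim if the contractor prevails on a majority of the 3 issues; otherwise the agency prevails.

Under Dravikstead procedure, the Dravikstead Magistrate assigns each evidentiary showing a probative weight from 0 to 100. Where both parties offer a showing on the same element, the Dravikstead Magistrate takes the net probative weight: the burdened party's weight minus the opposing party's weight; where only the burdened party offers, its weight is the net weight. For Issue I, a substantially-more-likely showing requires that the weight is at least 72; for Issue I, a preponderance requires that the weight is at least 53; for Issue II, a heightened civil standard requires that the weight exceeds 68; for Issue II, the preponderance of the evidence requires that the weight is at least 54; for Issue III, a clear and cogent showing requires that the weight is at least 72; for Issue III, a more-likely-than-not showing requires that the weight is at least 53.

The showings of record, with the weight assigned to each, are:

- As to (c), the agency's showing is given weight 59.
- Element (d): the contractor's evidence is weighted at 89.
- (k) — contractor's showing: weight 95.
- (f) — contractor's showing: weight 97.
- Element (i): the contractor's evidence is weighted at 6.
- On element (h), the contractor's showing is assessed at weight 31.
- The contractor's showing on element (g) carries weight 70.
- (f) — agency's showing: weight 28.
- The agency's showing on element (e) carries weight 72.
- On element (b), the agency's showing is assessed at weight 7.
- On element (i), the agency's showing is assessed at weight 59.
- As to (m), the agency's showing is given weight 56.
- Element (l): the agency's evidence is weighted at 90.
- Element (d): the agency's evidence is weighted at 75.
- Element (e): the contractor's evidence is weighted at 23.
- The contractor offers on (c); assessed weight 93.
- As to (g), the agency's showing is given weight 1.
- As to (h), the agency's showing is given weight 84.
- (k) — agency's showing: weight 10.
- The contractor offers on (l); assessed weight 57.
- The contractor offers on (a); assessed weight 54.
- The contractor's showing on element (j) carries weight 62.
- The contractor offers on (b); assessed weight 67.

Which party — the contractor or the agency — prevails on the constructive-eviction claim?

agency

— Issue I —
Stage I.1 — burden on contractor; standard: a preponderance (weight is at least 53).
    (a): 54 ≥ 53 [met]
    (b): 67 − 7 = 60 ≥ 53 [met]
  Stage I.1 carried; the burden remains with the contractor.
Stage I.2 — burden on contractor; standard: a preponderance (weight is at least 53).
    (c): 93 − 59 = 34 < 53 [not met]
  The contractor does not carry Stage I.2.
The agency prevails on this issue.
— Issue II —
Stage II.1 (contractor, a heightened civil standard, weight exceeds 68): (f) net 97−28=69 > 68 — meets; (g) net 70−1=69 > 68 — meets.
  All elements met. The burden passes to the agency.
Stage II.2 (agency, the preponderance of the evidence, weight is at least 54): (h) net 84−31=53 < 54 — fails; (i) net 59−6=53 < 54 — fails.
  Stage II.2 not carried; the agency fails its burden.
So the contractor prevails on this issue.
— Issue III —
At Stage III.1 the contractor must meet a clear and cogent showing (weight is at least 72): on (j) the weight is 62, which does not reach 72, so (j) does not meet the standard; on (k) the weight is 95 less the opposing 10 gives net 85, which does reach 72, so (k) meets the standard.
  Not every element is met, so the contractor fails to carry Stage III.1.
The analysis ends at Stage III.1; the agency prevails on this issue.
Per-issue: Issue I → agency; Issue II → contractor; Issue III → agency. The contractor must prevail on a majority of issues; overall, the agency prevails.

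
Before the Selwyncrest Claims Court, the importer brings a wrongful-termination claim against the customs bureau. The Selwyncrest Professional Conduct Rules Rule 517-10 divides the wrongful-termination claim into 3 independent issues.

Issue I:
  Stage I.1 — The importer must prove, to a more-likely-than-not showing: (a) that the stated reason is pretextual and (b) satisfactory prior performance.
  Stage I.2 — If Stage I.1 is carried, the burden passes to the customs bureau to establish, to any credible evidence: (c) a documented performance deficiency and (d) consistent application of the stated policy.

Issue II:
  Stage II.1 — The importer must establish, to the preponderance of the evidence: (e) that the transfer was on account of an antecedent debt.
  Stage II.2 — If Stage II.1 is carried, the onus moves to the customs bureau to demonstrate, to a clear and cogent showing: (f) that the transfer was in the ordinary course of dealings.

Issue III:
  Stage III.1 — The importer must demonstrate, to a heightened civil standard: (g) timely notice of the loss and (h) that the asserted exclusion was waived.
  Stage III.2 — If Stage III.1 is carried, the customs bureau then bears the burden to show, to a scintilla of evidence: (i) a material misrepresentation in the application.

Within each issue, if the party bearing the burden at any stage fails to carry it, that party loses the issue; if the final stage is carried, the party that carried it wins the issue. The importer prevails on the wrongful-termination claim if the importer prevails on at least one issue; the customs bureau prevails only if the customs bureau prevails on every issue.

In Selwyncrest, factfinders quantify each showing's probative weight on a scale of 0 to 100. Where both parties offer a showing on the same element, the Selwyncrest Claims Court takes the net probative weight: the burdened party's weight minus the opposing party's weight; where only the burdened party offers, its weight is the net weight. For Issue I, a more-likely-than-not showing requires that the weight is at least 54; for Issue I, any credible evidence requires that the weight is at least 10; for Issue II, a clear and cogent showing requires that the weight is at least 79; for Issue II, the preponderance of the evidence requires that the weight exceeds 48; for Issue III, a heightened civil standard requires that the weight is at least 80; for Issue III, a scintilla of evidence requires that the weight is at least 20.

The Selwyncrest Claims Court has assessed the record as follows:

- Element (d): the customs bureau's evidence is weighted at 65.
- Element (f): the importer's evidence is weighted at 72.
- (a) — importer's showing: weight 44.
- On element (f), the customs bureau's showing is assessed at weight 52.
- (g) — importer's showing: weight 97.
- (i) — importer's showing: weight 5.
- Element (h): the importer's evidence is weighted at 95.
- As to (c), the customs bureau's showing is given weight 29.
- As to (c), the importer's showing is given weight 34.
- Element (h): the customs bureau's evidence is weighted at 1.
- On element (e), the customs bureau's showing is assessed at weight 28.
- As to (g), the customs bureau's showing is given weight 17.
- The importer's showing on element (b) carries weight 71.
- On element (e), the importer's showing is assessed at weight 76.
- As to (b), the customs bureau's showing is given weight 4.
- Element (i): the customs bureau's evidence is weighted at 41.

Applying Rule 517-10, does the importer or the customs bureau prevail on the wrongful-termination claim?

— Issue I —
At Stage I.1 the importer must meet a more-likely-than-not showing (weight is at least 54): on (a) the weight is 44, < 54, so (a) does not meet the standard; on (b) the weight is 71 less the opposing 4 gives net 67, ≥ 54, so (b) meets the standard.
  Not every element is met, so the importer fails to carry Stage I.1.
The customs bureau prevails on this issue.
— Issue II —
Stage II.1 (importer, the preponderance of the evidence, weight exceeds 48): (e) net 76−28=48 ≤ 48 — fails.
  Stage II.1 not carried; the importer fails its burden.
The customs bureau prevails on this issue.
— Issue III —
Stage III.1 (importer, a heightened civil standard, weight is at least 80): (g) net 97−17=80 ≥ 80 — meets; (h) net 95−1=94 ≥ 80 — meets.
  Stage III.1 carried; the burden shifts to the customs bureau.
Stage III.2 (customs bureau, a scintilla of evidence, weight is at least 20): (i) net 41−5=36 ≥ 20 — meets.
  Stage III.2 carried; the final stage is satisfied.
With every stage satisfied, the customs bureau prevails on this issue.
Per-issue: Issue I → customs bureau; Issue II → customs bureau; Issue III → customs bureau. The importer must prevail on at least one issue; overall, the customs bureau prevails.

customs bureau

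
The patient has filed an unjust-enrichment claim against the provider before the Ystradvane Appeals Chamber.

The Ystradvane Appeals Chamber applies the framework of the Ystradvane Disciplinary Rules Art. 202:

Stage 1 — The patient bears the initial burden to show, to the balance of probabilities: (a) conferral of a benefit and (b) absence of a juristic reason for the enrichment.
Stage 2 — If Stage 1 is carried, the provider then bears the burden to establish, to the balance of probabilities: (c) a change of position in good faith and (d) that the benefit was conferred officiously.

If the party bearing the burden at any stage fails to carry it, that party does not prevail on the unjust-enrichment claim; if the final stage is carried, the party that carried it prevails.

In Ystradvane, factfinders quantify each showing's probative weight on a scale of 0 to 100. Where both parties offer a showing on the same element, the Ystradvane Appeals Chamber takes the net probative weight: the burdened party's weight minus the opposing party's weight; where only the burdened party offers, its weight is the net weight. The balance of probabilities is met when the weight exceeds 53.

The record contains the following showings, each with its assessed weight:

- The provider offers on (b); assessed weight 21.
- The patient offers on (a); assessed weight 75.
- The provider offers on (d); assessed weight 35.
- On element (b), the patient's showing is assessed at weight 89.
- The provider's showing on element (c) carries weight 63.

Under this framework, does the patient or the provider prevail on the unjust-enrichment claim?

patient

Stage 1 (patient, the balance of probabilities, weight exceeds 53): (a) 75 > 53 — meets; (b) net 89−21=68 > 53 — meets.
  All elements met. The burden passes to the provider.
Stage 2 (provider, the balance of probabilities, weight exceeds 53): (c) 63 > 53 — meets; (d) 35 ≤ 53 — fails.
  Stage 2 not carried; the provider fails its burden.
The analysis ends at Stage 2; the patient prevails.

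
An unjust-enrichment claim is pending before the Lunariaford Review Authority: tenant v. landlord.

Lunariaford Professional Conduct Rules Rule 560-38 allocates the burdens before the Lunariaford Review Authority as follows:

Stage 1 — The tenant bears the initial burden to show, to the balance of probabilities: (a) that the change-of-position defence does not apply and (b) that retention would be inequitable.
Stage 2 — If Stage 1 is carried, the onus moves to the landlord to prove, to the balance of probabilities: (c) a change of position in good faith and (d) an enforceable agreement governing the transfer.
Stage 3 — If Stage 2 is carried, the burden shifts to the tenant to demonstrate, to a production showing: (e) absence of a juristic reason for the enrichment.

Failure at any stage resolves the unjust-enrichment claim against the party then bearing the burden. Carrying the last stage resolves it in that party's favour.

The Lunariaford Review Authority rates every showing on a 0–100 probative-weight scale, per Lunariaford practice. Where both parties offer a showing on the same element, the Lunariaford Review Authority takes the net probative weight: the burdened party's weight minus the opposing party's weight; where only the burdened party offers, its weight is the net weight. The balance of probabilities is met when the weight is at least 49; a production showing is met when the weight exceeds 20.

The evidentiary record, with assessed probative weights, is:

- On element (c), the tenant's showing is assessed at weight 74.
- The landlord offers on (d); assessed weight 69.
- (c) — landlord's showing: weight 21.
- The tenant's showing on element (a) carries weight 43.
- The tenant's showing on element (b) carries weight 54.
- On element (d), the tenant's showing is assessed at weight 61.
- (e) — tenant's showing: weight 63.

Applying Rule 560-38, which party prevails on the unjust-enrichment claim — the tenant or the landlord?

landlord

Stage 1 — burden on tenant; standard: the balance of probabilities (weight is at least 49).
    (a): 43 < 49 [not met]
    (b): 54 ≥ 49 [met]
  The tenant does not carry Stage 1.
The landlord prevails.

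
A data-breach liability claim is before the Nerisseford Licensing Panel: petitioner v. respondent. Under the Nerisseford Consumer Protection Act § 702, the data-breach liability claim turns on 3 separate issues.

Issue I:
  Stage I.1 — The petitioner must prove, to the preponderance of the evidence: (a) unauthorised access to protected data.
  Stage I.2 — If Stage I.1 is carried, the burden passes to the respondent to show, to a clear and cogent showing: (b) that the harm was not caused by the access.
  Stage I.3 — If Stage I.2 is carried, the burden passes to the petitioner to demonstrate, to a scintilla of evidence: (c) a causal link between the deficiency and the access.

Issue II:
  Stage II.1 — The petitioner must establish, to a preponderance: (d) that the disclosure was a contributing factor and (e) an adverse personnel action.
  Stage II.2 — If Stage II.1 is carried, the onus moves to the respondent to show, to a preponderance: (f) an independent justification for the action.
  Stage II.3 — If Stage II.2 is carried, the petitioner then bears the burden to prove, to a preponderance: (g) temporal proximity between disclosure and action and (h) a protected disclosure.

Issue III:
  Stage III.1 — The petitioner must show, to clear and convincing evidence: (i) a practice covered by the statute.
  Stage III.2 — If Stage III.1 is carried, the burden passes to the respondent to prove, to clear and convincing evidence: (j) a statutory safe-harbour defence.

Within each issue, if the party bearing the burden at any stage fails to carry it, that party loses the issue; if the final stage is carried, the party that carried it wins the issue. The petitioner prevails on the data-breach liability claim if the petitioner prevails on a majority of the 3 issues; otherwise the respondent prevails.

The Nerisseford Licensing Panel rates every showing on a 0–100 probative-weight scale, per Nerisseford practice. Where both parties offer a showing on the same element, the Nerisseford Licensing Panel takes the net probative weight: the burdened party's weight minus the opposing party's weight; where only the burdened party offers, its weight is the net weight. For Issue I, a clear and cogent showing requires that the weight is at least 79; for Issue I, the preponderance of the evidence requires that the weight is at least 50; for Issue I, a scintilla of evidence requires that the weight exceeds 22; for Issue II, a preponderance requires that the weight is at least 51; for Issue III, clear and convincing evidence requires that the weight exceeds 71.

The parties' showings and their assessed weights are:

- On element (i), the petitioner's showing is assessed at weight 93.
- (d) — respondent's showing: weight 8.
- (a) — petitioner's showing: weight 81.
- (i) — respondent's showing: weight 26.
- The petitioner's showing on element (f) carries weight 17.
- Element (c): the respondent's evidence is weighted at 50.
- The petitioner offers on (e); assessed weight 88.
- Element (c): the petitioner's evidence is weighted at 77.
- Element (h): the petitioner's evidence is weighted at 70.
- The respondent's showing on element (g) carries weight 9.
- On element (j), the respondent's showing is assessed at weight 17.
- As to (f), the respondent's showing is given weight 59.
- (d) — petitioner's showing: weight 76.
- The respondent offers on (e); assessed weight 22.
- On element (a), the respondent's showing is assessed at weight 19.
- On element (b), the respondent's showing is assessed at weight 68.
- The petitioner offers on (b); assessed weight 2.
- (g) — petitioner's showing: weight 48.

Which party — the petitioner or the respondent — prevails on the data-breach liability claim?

— Issue I —
Stage I.1 — burden on petitioner; standard: the preponderance of the evidence (weight is at least 50).
    (a): 81 − 19 = 62 ≥ 50 [met]
  Stage I.1 carried; the burden shifts to the respondent.
Stage I.2 — burden on respondent; standard: a clear and cogent showing (weight is at least 79).
    (b): 68 − 2 = 66 < 79 [not met]
  Not every element is met, so the respondent fails to carry Stage I.2.
The analysis ends at Stage I.2; the petitioner prevails on this issue.
— Issue II —
Stage II.1 — burden on petitioner; standard: a preponderance (weight is at least 51).
    (d): 76 − 8 = 68 ≥ 51 [met]
    (e): 88 − 22 = 66 ≥ 51 [met]
  Stage II.1 carried; the burden shifts to the respondent.
Stage II.2 — burden on respondent; standard: a preponderance (weight is at least 51).
    (f): 59 − 17 = 42 < 51 [not met]
  The respondent does not carry Stage II.2.
The analysis ends at Stage II.2; the petitioner prevails on this issue.
— Issue III —
Stage III.1 (petitioner, clear and convincing evidence, weight exceeds 71): (i) net 93−26=67 ≤ 71 — fails.
  Stage III.1 not carried; the petitioner fails its burden.
The analysis ends at Stage III.1; the respondent prevails on this issue.
Per-issue: Issue I → petitioner; Issue II → petitioner; Issue III → respondent. The petitioner must prevail on a majority of issues; overall, the petitioner prevails.

petitioner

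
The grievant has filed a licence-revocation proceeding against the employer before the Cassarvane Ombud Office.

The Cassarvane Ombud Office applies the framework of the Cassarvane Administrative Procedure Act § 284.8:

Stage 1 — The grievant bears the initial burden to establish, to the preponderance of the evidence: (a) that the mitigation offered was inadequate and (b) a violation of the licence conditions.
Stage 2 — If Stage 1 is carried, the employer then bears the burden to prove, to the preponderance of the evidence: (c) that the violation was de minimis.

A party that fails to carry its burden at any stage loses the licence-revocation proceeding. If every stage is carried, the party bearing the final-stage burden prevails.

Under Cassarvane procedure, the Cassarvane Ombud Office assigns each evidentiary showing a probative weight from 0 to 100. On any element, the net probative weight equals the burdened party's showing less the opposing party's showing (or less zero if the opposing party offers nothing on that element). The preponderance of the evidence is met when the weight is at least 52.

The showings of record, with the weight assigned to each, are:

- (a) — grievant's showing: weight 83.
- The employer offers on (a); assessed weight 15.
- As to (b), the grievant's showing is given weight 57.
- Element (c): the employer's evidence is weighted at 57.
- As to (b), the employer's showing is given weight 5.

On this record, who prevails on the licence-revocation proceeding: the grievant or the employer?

employer

Stage 1 — burden on grievant; standard: the preponderance of the evidence (weight is at least 52).
    (a): 83 − 15 = 68 ≥ 52 [met]
    (b): 57 − 5 = 52 ≥ 52 [met]
  Stage 1 is satisfied; the onus moves to the employer.
Stage 2 — burden on employer; standard: the preponderance of the evidence (weight is at least 52).
    (c): 57 ≥ 52 [met]
  Stage 2 carried; the final stage is satisfied.
With every stage satisfied, the employer prevails.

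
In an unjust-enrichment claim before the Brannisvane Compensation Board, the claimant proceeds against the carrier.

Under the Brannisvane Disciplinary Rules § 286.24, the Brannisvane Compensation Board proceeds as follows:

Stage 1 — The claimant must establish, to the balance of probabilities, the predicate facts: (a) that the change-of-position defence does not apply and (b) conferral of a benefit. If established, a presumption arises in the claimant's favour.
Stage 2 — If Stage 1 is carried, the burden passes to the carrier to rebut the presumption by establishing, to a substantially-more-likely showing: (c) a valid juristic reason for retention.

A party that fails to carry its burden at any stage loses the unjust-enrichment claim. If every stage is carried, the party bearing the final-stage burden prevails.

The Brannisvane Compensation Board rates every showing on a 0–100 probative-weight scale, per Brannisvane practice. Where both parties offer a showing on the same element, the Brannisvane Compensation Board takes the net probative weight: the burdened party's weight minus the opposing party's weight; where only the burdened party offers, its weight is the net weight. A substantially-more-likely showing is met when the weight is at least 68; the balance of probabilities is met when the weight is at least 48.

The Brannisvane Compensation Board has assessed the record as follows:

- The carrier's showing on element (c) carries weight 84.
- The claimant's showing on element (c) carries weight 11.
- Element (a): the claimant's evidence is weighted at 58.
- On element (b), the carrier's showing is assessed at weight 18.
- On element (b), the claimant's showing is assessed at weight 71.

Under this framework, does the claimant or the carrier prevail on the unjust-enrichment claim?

Stage 1 (claimant, the balance of probabilities, weight is at least 48): (a) 58 ≥ 48 — meets; (b) net 71−18=53 ≥ 48 — meets.
  Stage 1 is satisfied; the onus moves to the carrier.
Stage 2 (carrier, a substantially-more-likely showing, weight is at least 68): (c) net 84−11=73 ≥ 68 — meets.
  Stage 2 carried; the final stage is satisfied.
All stages carried — the carrier prevails.

carrier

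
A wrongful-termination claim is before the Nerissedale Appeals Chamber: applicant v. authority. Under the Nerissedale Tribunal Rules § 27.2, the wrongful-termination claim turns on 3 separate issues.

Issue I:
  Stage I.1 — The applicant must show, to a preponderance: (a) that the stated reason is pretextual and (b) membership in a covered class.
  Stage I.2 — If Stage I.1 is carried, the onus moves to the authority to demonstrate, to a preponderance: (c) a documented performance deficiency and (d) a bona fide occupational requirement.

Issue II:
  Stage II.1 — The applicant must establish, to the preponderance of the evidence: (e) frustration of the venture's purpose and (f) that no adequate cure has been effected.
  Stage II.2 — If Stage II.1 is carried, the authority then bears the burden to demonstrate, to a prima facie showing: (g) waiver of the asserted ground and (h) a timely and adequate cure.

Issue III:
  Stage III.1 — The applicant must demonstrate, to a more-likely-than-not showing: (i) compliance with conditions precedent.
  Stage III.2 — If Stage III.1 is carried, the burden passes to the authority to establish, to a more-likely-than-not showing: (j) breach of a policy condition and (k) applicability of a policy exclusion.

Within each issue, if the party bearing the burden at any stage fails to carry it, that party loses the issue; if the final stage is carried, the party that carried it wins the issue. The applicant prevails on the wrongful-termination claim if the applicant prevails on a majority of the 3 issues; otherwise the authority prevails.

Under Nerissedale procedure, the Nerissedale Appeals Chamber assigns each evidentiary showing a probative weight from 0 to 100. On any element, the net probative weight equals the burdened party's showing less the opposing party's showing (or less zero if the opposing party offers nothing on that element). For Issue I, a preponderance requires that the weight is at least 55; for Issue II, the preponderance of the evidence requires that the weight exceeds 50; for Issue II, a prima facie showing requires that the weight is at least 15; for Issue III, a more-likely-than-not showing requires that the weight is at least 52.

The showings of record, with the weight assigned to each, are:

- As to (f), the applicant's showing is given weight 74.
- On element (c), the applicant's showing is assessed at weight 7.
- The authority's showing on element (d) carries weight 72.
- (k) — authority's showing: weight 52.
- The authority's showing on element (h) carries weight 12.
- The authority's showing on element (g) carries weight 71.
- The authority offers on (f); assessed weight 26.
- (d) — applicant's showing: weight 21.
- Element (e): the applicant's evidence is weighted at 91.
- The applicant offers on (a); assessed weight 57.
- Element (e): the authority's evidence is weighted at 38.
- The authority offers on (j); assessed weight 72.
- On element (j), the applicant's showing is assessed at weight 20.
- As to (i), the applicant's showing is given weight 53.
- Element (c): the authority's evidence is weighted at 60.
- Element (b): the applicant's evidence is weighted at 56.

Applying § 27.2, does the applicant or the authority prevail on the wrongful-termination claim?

— Issue I —
Stage I.1 (applicant, a preponderance, weight is at least 55): (a) 57 ≥ 55 — meets; (b) 56 ≥ 55 — meets.
  The applicant carries Stage I.1; the authority now bears the burden.
Stage I.2 (authority, a preponderance, weight is at least 55): (c) net 60−7=53 < 55 — fails; (d) net 72−21=51 < 55 — fails.
  Not every element is met, so the authority fails to carry Stage I.2.
The applicant prevails on this issue.
— Issue II —
At Stage II.1 the applicant must meet the preponderance of the evidence (weight exceeds 50): on (e) the weight is 91 less the opposing 38 gives net 53, which does exceed 50, so (e) meets the standard; on (f) the weight is 74 less the opposing 26 gives net 48, which does not exceed 50, so (f) does not meet the standard.
  Stage II.1 not carried; the applicant fails its burden.
The authority prevails on this issue.
— Issue III —
At Stage III.1 the applicant must meet a more-likely-than-not showing (weight is at least 52): on (i) the weight is 53, ≥ 52, so (i) meets the standard.
  Stage III.1 carried; the burden shifts to the authority.
At Stage III.2 the authority must meet a more-likely-than-not showing (weight is at least 52): on (j) the weight is 72 less the opposing 20 gives net 52, which does reach 52, so (j) meets the standard; on (k) the weight is 52, which does reach 52, so (k) meets the standard.
  The authority carries the last stage.
Every stage carried; the authority prevails on this issue.
Per-issue: Issue I → applicant; Issue II → authority; Issue III → authority. The applicant must prevail on a majority of issues; overall, the authority prevails.

authority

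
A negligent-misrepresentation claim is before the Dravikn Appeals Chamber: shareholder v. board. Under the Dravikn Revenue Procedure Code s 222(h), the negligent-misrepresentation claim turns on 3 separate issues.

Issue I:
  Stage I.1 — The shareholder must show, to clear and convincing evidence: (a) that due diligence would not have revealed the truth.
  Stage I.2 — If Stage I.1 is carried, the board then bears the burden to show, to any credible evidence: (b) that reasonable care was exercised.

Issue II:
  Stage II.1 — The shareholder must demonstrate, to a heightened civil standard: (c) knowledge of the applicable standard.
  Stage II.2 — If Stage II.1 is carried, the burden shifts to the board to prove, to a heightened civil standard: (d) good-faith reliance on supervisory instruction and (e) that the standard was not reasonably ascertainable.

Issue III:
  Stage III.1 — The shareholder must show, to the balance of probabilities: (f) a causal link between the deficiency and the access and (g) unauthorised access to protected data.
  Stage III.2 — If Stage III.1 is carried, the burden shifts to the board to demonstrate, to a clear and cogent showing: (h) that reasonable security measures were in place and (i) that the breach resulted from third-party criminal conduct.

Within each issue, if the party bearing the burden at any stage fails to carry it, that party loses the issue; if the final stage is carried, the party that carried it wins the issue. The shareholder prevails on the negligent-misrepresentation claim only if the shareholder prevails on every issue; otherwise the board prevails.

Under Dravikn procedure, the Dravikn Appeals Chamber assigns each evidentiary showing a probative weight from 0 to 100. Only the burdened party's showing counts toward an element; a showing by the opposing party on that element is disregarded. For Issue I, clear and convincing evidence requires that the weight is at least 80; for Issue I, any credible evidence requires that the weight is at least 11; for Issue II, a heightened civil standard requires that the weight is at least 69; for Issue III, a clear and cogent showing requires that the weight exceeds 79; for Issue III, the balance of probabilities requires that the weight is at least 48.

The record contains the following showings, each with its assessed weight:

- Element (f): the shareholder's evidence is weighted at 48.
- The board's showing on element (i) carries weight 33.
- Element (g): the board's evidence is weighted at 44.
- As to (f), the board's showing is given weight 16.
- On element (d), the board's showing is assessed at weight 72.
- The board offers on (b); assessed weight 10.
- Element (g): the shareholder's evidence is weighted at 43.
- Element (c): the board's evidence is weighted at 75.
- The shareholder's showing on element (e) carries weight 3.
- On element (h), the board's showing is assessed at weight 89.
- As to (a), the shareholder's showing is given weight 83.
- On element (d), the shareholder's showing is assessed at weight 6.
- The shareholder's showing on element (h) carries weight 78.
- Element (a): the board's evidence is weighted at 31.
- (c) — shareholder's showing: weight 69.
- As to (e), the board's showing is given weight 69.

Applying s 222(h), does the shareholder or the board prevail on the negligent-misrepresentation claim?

board

— Issue I —
Stage I.1 (shareholder, clear and convincing evidence, weight is at least 80): (a) 83 (board's 31 disregarded) ≥ 80 — meets.
  Stage I.1 is satisfied; the onus moves to the board.
Stage I.2 (board, any credible evidence, weight is at least 11): (b) 10 < 11 — fails.
  Stage I.2 not carried; the board fails its burden.
The shareholder prevails on this issue.
— Issue II —
Stage II.1 — burden on shareholder; standard: a heightened civil standard (weight is at least 69).
    (c): 69 (board's 75 disregarded) ≥ 69 [met]
  All elements met. The burden passes to the board.
Stage II.2 — burden on board; standard: a heightened civil standard (weight is at least 69).
    (d): 72 (shareholder's 6 disregarded) ≥ 69 [met]
    (e): 69 (shareholder's 3 disregarded) ≥ 69 [met]
  All elements met at the final stage.
Every stage carried; the board prevails on this issue.
— Issue III —
At Stage III.1 the shareholder must meet the balance of probabilities (weight is at least 48): on (f) the weight is 48 (the board's 16 is given no effect), ≥ 48, so (f) meets the standard; on (g) the weight is 43 (the board's 44 is given no effect), which does not reach 48, so (g) does not meet the standard.
  Not every element is met, so the shareholder fails to carry Stage III.1.
The analysis ends at Stage III.1; the board prevails on this issue.
Per-issue: Issue I → shareholder; Issue II → board; Issue III → board. The shareholder must prevail on every issue; overall, the board prevails.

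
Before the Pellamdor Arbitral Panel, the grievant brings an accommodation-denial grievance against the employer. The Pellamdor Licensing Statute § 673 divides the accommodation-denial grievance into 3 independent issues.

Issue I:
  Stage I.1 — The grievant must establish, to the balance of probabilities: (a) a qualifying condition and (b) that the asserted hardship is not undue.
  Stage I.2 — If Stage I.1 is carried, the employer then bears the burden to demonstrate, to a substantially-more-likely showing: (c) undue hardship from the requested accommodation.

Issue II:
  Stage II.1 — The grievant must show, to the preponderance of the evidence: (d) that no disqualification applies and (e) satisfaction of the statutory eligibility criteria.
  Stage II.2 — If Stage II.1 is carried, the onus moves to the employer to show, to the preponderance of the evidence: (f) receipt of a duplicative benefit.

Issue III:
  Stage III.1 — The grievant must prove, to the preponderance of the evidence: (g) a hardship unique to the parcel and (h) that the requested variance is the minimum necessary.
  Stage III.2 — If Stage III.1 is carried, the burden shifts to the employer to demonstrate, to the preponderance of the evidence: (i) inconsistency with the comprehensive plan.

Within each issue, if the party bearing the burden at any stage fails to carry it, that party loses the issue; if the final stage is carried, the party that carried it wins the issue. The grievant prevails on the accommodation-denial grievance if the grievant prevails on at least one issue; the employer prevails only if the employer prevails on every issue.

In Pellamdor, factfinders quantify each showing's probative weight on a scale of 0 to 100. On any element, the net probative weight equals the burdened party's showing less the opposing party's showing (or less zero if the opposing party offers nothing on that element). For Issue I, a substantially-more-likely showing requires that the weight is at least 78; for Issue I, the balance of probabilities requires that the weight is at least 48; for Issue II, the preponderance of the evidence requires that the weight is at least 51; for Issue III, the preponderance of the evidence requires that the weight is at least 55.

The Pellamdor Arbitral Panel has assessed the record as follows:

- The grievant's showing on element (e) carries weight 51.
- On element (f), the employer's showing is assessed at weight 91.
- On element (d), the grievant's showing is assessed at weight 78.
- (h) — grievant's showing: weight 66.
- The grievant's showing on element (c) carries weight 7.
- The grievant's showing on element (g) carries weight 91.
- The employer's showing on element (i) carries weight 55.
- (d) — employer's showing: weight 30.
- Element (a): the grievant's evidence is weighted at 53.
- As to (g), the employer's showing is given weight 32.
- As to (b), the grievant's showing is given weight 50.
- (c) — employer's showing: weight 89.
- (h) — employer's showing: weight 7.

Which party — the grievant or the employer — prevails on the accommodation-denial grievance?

— Issue I —
At Stage I.1 the grievant must meet the balance of probabilities (weight is at least 48): on (a) the weight is 53, which does reach 48, so (a) meets the standard; on (b) the weight is 50, ≥ 48, so (b) meets the standard.
  Stage I.1 is satisfied; the onus moves to the employer.
At Stage I.2 the employer must meet a substantially-more-likely showing (weight is at least 78): on (c) the weight is 89 less the opposing 7 gives net 82, ≥ 78, so (c) meets the standard.
  The employer carries the last stage.
With every stage satisfied, the employer prevails on this issue.
— Issue II —
Stage II.1 — burden on grievant; standard: the preponderance of the evidence (weight is at least 51).
    (d): 78 − 30 = 48 < 51 [not met]
    (e): 51 ≥ 51 [met]
  Not every element is met, so the grievant fails to carry Stage II.1.
The analysis ends at Stage II.1; the employer prevails on this issue.
— Issue III —
At Stage III.1 the grievant must meet the preponderance of the evidence (weight is at least 55): on (g) the weight is 91 less the opposing 32 gives net 59, which does reach 55, so (g) meets the standard; on (h) the weight is 66 less the opposing 7 gives net 59, which does reach 55, so (h) meets the standard.
  Stage III.1 is satisfied; the onus moves to the employer.
At Stage III.2 the employer must meet the preponderance of the evidence (weight is at least 55): on (i) the weight is 55, ≥ 55, so (i) meets the standard.
  The employer carries the last stage.
With every stage satisfied, the employer prevails on this issue.
Per-issue: Issue I → employer; Issue II → employer; Issue III → employer. The grievant must prevail on at least one issue; overall, the employer prevails.

employer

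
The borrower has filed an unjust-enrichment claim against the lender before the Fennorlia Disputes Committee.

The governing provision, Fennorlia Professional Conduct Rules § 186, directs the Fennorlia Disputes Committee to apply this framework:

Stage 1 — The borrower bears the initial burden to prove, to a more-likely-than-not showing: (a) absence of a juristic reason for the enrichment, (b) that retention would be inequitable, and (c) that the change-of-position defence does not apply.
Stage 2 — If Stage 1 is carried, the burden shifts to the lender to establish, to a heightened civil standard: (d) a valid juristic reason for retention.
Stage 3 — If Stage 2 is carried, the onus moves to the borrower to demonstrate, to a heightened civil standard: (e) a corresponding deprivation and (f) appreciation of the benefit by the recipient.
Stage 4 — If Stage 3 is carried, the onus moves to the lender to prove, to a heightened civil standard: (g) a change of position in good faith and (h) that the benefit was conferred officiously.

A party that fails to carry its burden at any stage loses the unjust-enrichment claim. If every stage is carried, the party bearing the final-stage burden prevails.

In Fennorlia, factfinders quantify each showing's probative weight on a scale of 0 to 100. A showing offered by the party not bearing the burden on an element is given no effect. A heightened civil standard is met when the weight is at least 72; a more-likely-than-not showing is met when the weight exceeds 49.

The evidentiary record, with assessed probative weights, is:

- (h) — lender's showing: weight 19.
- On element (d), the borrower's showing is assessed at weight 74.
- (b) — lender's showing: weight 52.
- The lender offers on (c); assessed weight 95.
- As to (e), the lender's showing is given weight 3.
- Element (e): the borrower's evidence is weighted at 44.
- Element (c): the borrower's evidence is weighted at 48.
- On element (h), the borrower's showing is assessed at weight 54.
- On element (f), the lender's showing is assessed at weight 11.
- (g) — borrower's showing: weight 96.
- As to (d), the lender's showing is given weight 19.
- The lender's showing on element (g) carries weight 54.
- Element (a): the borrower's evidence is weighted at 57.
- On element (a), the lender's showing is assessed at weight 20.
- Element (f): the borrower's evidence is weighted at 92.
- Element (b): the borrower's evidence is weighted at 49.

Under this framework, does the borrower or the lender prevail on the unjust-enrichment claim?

lender

Stage 1 (borrower, a more-likely-than-not showing, weight exceeds 49): (a) 57 (lender's 20 disregarded) > 49 — meets; (b) 49 (lender's 52 disregarded) ≤ 49 — fails; (c) 48 (lender's 95 disregarded) ≤ 49 — fails.
  Stage 1 not carried; the borrower fails its burden.
So the lender prevails.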